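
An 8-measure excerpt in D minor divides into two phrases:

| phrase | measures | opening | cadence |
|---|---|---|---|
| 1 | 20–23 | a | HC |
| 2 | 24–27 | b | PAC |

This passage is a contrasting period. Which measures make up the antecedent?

The antecedent is the phrase ending with the weaker cadence (half cadence, phrase 1) and the consequent the one ending more conclusively (perfect authentic cadence, phrase 2); the antecedent is measures 20–23.

measures 20–23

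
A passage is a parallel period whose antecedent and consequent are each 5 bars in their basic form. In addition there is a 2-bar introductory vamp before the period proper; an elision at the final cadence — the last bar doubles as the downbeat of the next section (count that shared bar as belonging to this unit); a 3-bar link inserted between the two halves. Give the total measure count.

15 measures

Basic parallel period: 5 + 5 = 10 bars.
10 (basic form) + 2 (introduction) + 3 (link) = 15.
The elision shares a bar with the next section but does not change this unit's count.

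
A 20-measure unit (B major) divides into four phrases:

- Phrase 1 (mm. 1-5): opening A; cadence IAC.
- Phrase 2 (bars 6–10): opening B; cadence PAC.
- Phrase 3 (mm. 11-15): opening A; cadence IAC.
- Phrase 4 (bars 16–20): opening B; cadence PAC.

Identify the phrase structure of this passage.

repeated period

The cadence pattern IAC–PAC–IAC–PAC is weak–strong twice, and phrases 3–4 restate phrases 1–2: a period heard twice, not a double period (which would end weakly at phrase 2).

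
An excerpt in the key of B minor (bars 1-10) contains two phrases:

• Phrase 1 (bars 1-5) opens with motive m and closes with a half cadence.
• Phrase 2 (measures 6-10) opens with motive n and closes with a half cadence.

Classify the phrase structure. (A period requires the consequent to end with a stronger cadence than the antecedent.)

The second phrase closes with a half cadence, which is not stronger than the first phrase's half cadence; without a weak→strong cadential pair there is no antecedent–consequent relationship, so this is a phrase group rather than a period.

phrase group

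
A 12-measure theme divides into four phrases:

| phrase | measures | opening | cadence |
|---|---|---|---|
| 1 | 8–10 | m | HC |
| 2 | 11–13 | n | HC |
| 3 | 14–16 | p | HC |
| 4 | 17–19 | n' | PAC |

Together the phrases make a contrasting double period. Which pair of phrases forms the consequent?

phrases 3 and 4

In a double period the first pair of phrases (ending half cadence) is the large antecedent and the second pair (ending perfect authentic cadence) is the large consequent; the consequent is phrases 3 and 4.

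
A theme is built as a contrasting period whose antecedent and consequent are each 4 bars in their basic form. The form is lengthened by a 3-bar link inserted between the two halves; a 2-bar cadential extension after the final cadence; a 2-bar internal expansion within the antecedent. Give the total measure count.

Basic contrasting period: 4 + 4 = 8 bars.
8 (basic form) + 3 (link) + 2 (cadential extension) + 2 (internal expansion) = 15.

15 measures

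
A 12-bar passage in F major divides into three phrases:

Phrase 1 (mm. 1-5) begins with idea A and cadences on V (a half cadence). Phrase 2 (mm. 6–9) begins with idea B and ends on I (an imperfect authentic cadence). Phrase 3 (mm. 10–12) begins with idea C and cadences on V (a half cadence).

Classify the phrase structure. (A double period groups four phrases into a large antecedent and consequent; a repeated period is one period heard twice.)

The final phrase closes with a half cadence, which is not stronger than the preceding imperfect authentic cadence; the 3 phrases lack an overall antecedent–consequent design and so form a phrase group.

phrase group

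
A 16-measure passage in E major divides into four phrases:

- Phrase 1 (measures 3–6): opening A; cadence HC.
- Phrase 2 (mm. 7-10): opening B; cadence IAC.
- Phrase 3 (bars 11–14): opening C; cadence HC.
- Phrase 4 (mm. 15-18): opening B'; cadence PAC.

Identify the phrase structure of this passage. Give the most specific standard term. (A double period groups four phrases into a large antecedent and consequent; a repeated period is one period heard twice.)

Four phrases in two halves: the first half (mm. 3–10) ends with an imperfect authentic cadence, the second (bars 11–18) with a perfect authentic cadence — a large antecedent–consequent pair, i.e. a double period.
Phrase 3 begins with different material from phrase 1, making it contrasting.

contrasting double period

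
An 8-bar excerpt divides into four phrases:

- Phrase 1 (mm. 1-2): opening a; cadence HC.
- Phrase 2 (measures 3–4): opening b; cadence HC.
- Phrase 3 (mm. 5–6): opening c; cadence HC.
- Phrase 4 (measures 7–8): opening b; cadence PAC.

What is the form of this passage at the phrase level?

contrasting double period

Four phrases in two halves: the first half (measures 1–4) ends with a half cadence, the second (measures 5–8) with a perfect authentic cadence — a large antecedent–consequent pair, i.e. a double period.
Phrase 3 begins with different material from phrase 1, making it contrasting.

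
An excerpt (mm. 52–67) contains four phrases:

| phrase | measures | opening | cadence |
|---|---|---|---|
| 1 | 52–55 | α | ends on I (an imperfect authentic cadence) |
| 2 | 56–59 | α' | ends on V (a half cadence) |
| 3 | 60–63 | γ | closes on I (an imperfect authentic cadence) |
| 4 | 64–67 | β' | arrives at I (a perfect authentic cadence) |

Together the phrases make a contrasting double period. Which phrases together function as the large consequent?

phrases 3 and 4

In a double period the first pair of phrases (ending half cadence) is the large antecedent and the second pair (ending perfect authentic cadence) is the large consequent; the consequent is phrases 3 and 4.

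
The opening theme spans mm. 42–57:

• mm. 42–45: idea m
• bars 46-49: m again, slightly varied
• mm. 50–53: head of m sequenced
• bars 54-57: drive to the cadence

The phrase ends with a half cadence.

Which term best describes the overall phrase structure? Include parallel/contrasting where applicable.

Basic idea (mm. 42-45) + its repetition (bars 46–49) form the presentation; fragmentation and cadence (mm. 50-57) form the continuation — the 16-bar whole is a sentence.

sentence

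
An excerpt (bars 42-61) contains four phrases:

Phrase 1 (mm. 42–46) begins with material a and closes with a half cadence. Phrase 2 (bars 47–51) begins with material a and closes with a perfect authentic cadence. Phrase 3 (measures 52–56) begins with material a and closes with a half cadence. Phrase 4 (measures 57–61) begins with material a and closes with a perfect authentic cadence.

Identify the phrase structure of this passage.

repeated period

The cadence pattern HC–PAC–HC–PAC is weak–strong twice, and phrases 3–4 restate phrases 1–2: a period heard twice, not a double period (which would end weakly at phrase 2).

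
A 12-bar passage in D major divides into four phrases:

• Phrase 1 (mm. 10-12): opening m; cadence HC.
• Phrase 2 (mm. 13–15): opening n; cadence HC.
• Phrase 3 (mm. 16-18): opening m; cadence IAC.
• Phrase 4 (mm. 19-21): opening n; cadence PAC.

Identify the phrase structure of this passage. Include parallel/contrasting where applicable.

parallel double period

Four phrases in two halves: the first half (mm. 10–15) ends with a half cadence, the second (mm. 16–21) with a perfect authentic cadence — a large antecedent–consequent pair, i.e. a double period.
Phrase 3 begins with the same material as phrase 1, making it parallel.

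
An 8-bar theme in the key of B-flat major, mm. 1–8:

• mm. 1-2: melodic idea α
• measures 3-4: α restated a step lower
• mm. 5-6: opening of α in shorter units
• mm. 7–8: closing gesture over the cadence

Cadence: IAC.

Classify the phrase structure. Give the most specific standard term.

sentence

Basic idea (mm. 1-2) + its repetition (bars 3–4) form the presentation; fragmentation and cadence (mm. 5–8) form the continuation — the 8-bar whole is a sentence.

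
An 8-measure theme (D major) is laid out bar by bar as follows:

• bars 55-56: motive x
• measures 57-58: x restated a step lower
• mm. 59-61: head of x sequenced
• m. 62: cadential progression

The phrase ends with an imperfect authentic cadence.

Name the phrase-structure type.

sentence

Basic idea (measures 55-56) + its repetition (bars 57–58) form the presentation; fragmentation and cadence (mm. 59-62) form the continuation — the 8-bar whole is a sentence.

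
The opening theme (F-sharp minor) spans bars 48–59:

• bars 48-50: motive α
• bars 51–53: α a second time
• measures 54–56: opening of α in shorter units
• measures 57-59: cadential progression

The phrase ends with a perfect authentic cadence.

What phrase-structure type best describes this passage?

sentence

Basic idea (mm. 48–50) + its repetition (mm. 51–53) form the presentation; fragmentation and cadence (mm. 54-59) form the continuation — the 12-bar whole is a sentence.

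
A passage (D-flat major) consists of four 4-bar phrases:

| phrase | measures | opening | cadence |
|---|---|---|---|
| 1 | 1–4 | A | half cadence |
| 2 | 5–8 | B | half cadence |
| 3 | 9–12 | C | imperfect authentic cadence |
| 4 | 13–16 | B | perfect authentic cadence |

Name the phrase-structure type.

contrasting double period

Four phrases in two halves: the first half (mm. 1–8) ends with a half cadence, the second (mm. 9–16) with a perfect authentic cadence — a large antecedent–consequent pair, i.e. a double period.
Phrase 3 begins with different material from phrase 1, making it contrasting.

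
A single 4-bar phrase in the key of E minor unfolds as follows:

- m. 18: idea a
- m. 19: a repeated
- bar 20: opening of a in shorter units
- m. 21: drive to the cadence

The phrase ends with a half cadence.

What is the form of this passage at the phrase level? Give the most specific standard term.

Basic idea (m. 18) + its repetition (bar 19) form the presentation; fragmentation and cadence (mm. 20-21) form the continuation — the 4-bar whole is a sentence.

sentence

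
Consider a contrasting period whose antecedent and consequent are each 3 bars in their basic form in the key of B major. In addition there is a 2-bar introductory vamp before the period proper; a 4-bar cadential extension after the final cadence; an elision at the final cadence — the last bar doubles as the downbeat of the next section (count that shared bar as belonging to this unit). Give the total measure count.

Basic contrasting period: 3 + 3 = 6 bars.
6 (basic form) + 2 (introduction) + 4 (cadential extension) = 12.
The elision shares a bar with the next section but does not change this unit's count.

12 measures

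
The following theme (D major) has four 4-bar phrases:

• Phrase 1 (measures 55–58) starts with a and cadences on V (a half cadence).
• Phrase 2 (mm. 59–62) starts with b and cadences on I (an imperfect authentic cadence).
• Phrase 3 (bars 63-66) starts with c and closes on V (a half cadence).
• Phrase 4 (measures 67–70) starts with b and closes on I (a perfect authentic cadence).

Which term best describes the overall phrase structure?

Four phrases in two halves: the first half (mm. 55-62) ends with an imperfect authentic cadence, the second (bars 63-70) with a perfect authentic cadence — a large antecedent–consequent pair, i.e. a double period.
Phrase 3 begins with different material from phrase 1, making it contrasting.

contrasting double period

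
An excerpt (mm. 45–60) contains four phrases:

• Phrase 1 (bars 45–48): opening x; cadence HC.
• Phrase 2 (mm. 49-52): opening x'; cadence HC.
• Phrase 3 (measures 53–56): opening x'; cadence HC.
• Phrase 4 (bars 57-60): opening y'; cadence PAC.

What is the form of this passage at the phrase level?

Four phrases in two halves: the first half (mm. 45-52) ends with a half cadence, the second (measures 53–60) with a perfect authentic cadence — a large antecedent–consequent pair, i.e. a double period.
Phrase 3 begins with the same material as phrase 1, making it parallel.

parallel double period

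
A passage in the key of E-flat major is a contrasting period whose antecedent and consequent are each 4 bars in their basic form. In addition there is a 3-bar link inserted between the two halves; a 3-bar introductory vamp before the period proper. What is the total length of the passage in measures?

Basic contrasting period: 4 + 4 = 8 bars.
8 (basic form) + 3 (link) + 3 (introduction) = 14.

14 measures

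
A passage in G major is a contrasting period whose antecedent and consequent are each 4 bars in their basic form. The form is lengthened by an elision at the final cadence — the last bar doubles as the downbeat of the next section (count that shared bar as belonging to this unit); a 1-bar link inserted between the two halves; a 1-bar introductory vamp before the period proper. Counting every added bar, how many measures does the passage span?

Basic contrasting period: 4 + 4 = 8 bars.
8 (basic form) + 1 (link) + 1 (introduction) = 10.
The elision shares a bar with the next section but does not change this unit's count.

10 measures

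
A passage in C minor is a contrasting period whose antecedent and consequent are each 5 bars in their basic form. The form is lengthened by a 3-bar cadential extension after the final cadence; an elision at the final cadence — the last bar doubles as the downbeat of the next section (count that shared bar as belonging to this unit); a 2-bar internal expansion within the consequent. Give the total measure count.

Basic contrasting period: 5 + 5 = 10 bars.
10 (basic form) + 3 (cadential extension) + 2 (internal expansion) = 15.
The elision shares a bar with the next section but does not change this unit's count.

15 measures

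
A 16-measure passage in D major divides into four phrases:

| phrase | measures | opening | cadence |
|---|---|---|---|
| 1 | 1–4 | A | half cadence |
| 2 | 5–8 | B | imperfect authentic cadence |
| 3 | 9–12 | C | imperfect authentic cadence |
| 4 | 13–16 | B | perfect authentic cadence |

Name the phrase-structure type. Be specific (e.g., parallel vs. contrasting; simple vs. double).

contrasting double period

Four phrases in two halves: the first half (mm. 1–8) ends with an imperfect authentic cadence, the second (mm. 9-16) with a perfect authentic cadence — a large antecedent–consequent pair, i.e. a double period.
Phrase 3 begins with different material from phrase 1, making it contrasting.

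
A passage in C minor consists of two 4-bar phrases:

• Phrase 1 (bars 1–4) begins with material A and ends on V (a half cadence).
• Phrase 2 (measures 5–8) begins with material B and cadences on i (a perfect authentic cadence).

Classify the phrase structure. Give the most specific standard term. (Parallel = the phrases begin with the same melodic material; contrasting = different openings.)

contrasting period

Phrase 1 ends with a half cadence (weaker) and phrase 2 with a perfect authentic cadence (stronger): antecedent + consequent = a period.
The two phrases open with different material (A / B), so the period is contrasting.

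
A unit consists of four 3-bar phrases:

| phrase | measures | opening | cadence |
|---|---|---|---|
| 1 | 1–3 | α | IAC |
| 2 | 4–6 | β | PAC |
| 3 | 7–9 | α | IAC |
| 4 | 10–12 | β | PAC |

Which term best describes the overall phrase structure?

repeated period

The cadence pattern IAC–PAC–IAC–PAC is weak–strong twice, and phrases 3–4 restate phrases 1–2: a period heard twice, not a double period (which would end weakly at phrase 2).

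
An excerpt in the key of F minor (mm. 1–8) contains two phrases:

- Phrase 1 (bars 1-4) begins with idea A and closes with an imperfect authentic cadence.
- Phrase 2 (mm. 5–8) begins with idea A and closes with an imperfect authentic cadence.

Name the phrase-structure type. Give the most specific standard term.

Both phrases have the same opening (A) and the same cadence (imperfect authentic cadence): the second is a restatement, not a consequent, so this is a repeated phrase rather than a period.

repeated phrase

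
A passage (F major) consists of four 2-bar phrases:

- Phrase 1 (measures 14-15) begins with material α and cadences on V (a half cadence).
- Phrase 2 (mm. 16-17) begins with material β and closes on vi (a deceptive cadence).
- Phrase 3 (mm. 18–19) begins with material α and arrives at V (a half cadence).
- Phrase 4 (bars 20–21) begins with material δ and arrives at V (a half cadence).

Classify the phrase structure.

Phrase 4 ends with a half cadence, no stronger than phrase 2's deceptive cadence, so the four phrases do not form a double period; nor do phrases 3–4 duplicate 1–2, so it is not a repeated period. With no phrase reaching a conclusive cadence, the passage is a phrase group.

phrase group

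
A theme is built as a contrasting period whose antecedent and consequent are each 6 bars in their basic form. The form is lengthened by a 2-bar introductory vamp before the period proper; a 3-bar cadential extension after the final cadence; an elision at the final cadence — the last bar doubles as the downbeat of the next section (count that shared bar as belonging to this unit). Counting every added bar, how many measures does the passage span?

17 measures

Basic contrasting period: 6 + 6 = 12 bars.
12 (basic form) + 2 (introduction) + 3 (cadential extension) = 17.
The elision shares a bar with the next section but does not change this unit's count.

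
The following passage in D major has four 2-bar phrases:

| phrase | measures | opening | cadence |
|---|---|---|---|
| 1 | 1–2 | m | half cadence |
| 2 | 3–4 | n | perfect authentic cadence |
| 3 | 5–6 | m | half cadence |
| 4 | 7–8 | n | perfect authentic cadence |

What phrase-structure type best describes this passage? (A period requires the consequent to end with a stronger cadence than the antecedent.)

The cadence pattern HC–PAC–HC–PAC is weak–strong twice, and phrases 3–4 restate phrases 1–2: a period heard twice, not a double period (which would end weakly at phrase 2).

repeated period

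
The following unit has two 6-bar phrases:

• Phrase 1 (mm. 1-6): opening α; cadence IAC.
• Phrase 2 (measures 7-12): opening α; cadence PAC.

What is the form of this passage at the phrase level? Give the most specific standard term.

Phrase 1 ends with an imperfect authentic cadence (weaker) and phrase 2 with a perfect authentic cadence (stronger): antecedent + consequent = a period.
The two phrases open with the same material (α / α), so the period is parallel.

parallel period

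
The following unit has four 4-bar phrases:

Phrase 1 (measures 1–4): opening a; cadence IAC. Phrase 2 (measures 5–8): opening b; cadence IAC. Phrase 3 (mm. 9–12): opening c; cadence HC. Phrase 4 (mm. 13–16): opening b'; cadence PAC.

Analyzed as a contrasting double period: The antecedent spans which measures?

In a double period the four phrases pair into a large antecedent (phrases 1–2, ending imperfect authentic cadence) and a large consequent (phrases 3–4, ending perfect authentic cadence). The antecedent spans mm. 1–8.

measures 1–8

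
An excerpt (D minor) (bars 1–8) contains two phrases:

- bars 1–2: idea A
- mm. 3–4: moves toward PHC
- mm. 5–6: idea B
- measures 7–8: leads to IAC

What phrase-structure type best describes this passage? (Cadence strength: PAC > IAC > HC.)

contrasting period

Phrase 1 ends with a Phrygian half cadence (weaker) and phrase 2 with an imperfect authentic cadence (stronger): antecedent + consequent = a period.
The two phrases open with different material (A / B), so the period is contrasting.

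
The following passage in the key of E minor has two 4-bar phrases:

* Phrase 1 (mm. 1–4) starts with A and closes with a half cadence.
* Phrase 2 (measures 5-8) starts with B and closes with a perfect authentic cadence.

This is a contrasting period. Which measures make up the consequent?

measures 5–8

The phrase ending with the weaker cadence (half cadence) is the antecedent; the one ending more conclusively (perfect authentic cadence) is the consequent. The consequent is measures 5–8.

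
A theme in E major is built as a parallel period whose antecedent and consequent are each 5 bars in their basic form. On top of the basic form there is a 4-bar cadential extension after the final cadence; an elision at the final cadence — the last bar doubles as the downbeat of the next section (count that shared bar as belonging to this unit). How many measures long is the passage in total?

14 measures

Basic parallel period: 5 + 5 = 10 bars.
10 (basic form) + 4 (cadential extension) = 14.
The elision shares a bar with the next section but does not change this unit's count.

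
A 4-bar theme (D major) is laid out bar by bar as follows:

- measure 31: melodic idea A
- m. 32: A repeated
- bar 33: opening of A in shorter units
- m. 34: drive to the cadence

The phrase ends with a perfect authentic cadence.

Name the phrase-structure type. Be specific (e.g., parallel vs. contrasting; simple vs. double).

Basic idea (m. 31) + its repetition (m. 32) form the presentation; fragmentation and cadence (measures 33-34) form the continuation — the 4-bar whole is a sentence.

sentence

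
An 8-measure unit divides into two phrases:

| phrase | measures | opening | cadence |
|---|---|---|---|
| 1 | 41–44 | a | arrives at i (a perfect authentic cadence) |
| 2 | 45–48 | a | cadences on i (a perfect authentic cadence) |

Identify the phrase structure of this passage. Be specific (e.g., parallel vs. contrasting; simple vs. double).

Both phrases have the same opening (a) and the same cadence (perfect authentic cadence): the second is a restatement, not a consequent, so this is a repeated phrase rather than a period.

repeated phrase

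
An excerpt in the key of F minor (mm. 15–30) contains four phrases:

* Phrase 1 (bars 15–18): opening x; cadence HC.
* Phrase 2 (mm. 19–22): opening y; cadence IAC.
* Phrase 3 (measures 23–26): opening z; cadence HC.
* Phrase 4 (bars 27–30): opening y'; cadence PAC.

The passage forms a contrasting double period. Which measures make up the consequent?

In a double period the four phrases pair into a large antecedent (phrases 1–2, ending imperfect authentic cadence) and a large consequent (phrases 3–4, ending perfect authentic cadence). The consequent spans mm. 23–30.

measures 23–30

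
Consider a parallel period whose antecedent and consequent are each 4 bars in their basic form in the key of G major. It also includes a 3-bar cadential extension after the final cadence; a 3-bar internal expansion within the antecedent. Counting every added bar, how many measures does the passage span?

14 measures

Basic parallel period: 4 + 4 = 8 bars.
8 (basic form) + 3 (cadential extension) + 3 (internal expansion) = 14.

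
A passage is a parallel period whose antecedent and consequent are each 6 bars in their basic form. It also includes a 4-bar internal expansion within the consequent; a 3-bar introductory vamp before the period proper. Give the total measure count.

19 measures

Basic parallel period: 6 + 6 = 12 bars.
12 (basic form) + 4 (internal expansion) + 3 (introduction) = 19.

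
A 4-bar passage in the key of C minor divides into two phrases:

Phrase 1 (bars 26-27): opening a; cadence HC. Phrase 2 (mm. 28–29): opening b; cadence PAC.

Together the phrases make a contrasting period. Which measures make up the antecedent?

measures 26–27

The phrase ending with the weaker cadence (half cadence) is the antecedent; the one ending more conclusively (perfect authentic cadence) is the consequent. The antecedent is measures 26–27.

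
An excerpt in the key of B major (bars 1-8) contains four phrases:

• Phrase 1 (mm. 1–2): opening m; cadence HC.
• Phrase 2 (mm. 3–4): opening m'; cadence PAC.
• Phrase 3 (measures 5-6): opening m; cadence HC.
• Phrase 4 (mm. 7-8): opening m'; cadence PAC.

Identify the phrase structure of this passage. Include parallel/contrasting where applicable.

The cadence pattern HC–PAC–HC–PAC is weak–strong twice, and phrases 3–4 restate phrases 1–2: a period heard twice, not a double period (which would end weakly at phrase 2).

repeated period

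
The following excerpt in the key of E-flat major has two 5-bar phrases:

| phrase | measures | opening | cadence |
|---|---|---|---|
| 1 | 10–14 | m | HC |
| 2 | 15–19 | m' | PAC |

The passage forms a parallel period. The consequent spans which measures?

The antecedent is the phrase ending with the weaker cadence (half cadence, phrase 1) and the consequent the one ending more conclusively (perfect authentic cadence, phrase 2); the consequent is mm. 15–19.

measures 15–19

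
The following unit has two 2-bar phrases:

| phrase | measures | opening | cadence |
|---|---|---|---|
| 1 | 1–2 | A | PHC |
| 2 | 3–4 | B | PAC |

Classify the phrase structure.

Phrase 1 ends with a Phrygian half cadence (weaker) and phrase 2 with a perfect authentic cadence (stronger): antecedent + consequent = a period.
The two phrases open with different material (A / B), so the period is contrasting.

contrasting period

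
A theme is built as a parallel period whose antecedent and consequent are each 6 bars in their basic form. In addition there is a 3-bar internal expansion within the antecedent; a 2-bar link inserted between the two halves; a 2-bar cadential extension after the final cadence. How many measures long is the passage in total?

19 measures

Basic parallel period: 6 + 6 = 12 bars.
12 (basic form) + 3 (internal expansion) + 2 (link) + 2 (cadential extension) = 19.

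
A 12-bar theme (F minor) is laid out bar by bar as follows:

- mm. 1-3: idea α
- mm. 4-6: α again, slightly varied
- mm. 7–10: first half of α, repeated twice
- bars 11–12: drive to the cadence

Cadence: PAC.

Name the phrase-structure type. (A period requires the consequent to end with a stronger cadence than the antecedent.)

Basic idea (measures 1–3) + its repetition (bars 4–6) form the presentation; fragmentation and cadence (mm. 7-12) form the continuation — the 12-bar whole is a sentence.

sentence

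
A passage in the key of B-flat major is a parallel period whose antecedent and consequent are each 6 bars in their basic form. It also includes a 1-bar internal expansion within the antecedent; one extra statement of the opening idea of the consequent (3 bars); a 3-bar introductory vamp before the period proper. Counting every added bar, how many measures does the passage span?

Basic parallel period: 6 + 6 = 12 bars.
12 (basic form) + 1 (internal expansion) + 3 (extra statement) + 3 (introduction) = 19.

19 measures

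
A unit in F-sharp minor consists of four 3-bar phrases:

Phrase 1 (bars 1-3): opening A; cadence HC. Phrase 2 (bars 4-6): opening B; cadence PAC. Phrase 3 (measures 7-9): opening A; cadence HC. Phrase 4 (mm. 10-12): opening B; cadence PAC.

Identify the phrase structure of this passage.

repeated period

The cadence pattern HC–PAC–HC–PAC is weak–strong twice, and phrases 3–4 restate phrases 1–2: a period heard twice, not a double period (which would end weakly at phrase 2).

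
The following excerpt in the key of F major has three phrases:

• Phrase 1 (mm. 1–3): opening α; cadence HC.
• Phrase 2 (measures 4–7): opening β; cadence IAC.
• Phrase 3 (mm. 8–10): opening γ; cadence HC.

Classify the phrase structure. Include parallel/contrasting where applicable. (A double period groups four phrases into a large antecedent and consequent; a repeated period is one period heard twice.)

The final phrase closes with a half cadence, which is not stronger than the preceding imperfect authentic cadence; the 3 phrases lack an overall antecedent–consequent design and so form a phrase group.

phrase group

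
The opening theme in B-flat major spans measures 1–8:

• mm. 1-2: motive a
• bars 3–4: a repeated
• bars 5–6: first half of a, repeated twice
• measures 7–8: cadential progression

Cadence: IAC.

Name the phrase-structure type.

sentence

Basic idea (mm. 1-2) + its repetition (bars 3–4) form the presentation; fragmentation and cadence (mm. 5-8) form the continuation — the 8-bar whole is a sentence.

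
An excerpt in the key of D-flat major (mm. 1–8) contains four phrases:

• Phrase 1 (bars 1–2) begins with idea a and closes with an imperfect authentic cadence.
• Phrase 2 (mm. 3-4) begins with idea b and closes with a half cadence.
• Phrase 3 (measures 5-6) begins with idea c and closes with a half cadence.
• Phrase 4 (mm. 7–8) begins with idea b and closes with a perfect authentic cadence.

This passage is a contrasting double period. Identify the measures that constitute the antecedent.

measures 1–4

In a double period the four phrases pair into a large antecedent (phrases 1–2, ending half cadence) and a large consequent (phrases 3–4, ending perfect authentic cadence). The antecedent spans bars 1–4.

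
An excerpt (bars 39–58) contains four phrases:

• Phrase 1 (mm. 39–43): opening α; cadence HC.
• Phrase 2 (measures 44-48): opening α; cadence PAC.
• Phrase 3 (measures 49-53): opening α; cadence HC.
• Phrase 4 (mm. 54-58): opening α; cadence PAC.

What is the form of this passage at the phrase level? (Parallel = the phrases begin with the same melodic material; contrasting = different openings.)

The cadence pattern HC–PAC–HC–PAC is weak–strong twice, and phrases 3–4 restate phrases 1–2: a period heard twice, not a double period (which would end weakly at phrase 2).

repeated period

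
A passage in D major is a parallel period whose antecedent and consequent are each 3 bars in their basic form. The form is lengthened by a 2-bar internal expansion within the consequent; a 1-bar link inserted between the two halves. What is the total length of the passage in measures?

9 measures

Basic parallel period: 3 + 3 = 6 bars.
6 (basic form) + 2 (internal expansion) + 1 (link) = 9.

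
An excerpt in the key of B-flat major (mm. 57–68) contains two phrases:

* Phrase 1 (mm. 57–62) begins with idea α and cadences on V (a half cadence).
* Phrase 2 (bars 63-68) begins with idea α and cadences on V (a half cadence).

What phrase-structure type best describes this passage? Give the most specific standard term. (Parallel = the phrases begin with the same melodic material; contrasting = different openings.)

repeated phrase

Both phrases have the same opening (α) and the same cadence (half cadence): the second is a restatement, not a consequent, so this is a repeated phrase rather than a period.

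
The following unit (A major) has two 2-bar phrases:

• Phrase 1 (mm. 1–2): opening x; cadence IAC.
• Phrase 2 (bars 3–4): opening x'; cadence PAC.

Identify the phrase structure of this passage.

parallel period

Phrase 1 ends with an imperfect authentic cadence (weaker) and phrase 2 with a perfect authentic cadence (stronger): antecedent + consequent = a period.
The two phrases open with the same material (x / x'), so the period is parallel.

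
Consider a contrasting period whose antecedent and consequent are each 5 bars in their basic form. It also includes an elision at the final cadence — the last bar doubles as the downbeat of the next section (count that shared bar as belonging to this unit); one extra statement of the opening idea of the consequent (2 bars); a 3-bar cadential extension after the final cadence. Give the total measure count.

15 measures

Basic contrasting period: 5 + 5 = 10 bars.
10 (basic form) + 2 (extra statement) + 3 (cadential extension) = 15.
The elision shares a bar with the next section but does not change this unit's count.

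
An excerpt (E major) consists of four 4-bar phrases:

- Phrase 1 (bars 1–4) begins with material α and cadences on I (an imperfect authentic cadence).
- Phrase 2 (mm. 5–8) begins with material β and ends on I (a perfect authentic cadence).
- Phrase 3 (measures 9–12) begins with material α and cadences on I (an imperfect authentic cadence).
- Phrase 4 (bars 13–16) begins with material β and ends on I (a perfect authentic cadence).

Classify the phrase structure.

repeated period

The cadence pattern IAC–PAC–IAC–PAC is weak–strong twice, and phrases 3–4 restate phrases 1–2: a period heard twice, not a double period (which would end weakly at phrase 2).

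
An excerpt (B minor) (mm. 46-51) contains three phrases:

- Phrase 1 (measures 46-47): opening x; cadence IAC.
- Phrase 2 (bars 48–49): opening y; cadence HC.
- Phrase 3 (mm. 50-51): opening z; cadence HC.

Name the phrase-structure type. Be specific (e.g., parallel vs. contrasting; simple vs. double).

phrase group

The final phrase closes with a half cadence, which is not stronger than the preceding half cadence; the 3 phrases lack an overall antecedent–consequent design and so form a phrase group.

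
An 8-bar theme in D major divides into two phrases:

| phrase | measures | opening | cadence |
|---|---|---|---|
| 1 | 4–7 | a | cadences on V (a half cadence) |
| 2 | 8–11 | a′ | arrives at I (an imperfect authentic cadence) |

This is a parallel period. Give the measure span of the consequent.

measures 8–11

The phrase ending with the weaker cadence (half cadence) is the antecedent; the one ending more conclusively (imperfect authentic cadence) is the consequent. The consequent is measures 8–11.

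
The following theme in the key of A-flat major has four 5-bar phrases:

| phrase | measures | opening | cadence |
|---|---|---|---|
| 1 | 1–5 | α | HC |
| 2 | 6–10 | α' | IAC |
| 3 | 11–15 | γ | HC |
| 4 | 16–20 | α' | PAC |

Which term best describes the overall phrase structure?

contrasting double period

Four phrases in two halves: the first half (bars 1-10) ends with an imperfect authentic cadence, the second (mm. 11-20) with a perfect authentic cadence — a large antecedent–consequent pair, i.e. a double period.
Phrase 3 begins with different material from phrase 1, making it contrasting.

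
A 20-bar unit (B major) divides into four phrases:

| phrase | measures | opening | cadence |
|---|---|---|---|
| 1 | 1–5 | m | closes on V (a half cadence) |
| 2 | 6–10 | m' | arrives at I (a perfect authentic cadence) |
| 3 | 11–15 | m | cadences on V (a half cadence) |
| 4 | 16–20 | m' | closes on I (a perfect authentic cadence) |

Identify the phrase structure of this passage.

The cadence pattern HC–PAC–HC–PAC is weak–strong twice, and phrases 3–4 restate phrases 1–2: a period heard twice, not a double period (which would end weakly at phrase 2).

repeated period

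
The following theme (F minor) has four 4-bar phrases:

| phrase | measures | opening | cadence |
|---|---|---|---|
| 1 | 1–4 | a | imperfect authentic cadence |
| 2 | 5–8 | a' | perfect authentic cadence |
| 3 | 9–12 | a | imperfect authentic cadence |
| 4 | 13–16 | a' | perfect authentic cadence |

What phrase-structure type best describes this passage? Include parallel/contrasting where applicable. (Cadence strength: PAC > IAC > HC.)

The cadence pattern IAC–PAC–IAC–PAC is weak–strong twice, and phrases 3–4 restate phrases 1–2: a period heard twice, not a double period (which would end weakly at phrase 2).

repeated period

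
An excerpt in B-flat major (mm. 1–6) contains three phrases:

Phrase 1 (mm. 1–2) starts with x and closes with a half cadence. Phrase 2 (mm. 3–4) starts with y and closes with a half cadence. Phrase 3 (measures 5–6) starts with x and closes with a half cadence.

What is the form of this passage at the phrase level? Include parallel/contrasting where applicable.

phrase group

The final phrase closes with a half cadence, which is not stronger than the preceding half cadence; the 3 phrases lack an overall antecedent–consequent design and so form a phrase group.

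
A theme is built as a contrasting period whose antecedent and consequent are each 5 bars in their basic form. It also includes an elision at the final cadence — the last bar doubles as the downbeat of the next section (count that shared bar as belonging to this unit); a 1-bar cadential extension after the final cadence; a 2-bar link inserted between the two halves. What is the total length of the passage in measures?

13 measures

Basic contrasting period: 5 + 5 = 10 bars.
10 (basic form) + 1 (cadential extension) + 2 (link) = 13.
The elision shares a bar with the next section but does not change this unit's count.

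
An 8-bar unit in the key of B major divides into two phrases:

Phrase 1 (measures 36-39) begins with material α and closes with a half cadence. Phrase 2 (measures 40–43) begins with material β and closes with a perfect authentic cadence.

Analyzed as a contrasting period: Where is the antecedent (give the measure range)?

The antecedent is the phrase ending with the weaker cadence (half cadence, phrase 1) and the consequent the one ending more conclusively (perfect authentic cadence, phrase 2); the antecedent is mm. 36–39.

measures 36–39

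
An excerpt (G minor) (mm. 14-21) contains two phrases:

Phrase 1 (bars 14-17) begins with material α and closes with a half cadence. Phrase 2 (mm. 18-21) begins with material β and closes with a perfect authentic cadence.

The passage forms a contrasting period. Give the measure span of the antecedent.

The antecedent is the phrase ending with the weaker cadence (half cadence, phrase 1) and the consequent the one ending more conclusively (perfect authentic cadence, phrase 2); the antecedent is mm. 14–17.

measures 14–17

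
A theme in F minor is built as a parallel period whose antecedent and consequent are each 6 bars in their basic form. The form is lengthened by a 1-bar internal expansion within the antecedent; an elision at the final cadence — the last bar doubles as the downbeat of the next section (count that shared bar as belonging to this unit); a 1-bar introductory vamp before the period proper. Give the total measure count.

14 measures

Basic parallel period: 6 + 6 = 12 bars.
12 (basic form) + 1 (internal expansion) + 1 (introduction) = 14.
The elision shares a bar with the next section but does not change this unit's count.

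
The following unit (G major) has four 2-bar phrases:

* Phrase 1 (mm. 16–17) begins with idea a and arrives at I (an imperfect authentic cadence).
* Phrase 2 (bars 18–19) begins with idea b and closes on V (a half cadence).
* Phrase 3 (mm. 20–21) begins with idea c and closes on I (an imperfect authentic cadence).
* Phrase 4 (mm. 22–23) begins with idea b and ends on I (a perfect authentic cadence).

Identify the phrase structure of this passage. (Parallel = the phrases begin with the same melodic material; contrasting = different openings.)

contrasting double period

Four phrases in two halves: the first half (mm. 16–19) ends with a half cadence, the second (measures 20-23) with a perfect authentic cadence — a large antecedent–consequent pair, i.e. a double period.
Phrase 3 begins with different material from phrase 1, making it contrasting.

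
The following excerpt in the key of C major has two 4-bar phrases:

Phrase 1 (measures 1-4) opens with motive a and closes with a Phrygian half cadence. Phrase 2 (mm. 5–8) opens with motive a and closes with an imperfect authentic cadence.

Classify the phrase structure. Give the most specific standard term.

Phrase 1 ends with a Phrygian half cadence (weaker) and phrase 2 with an imperfect authentic cadence (stronger): antecedent + consequent = a period.
The two phrases open with the same material (a / a), so the period is parallel.

parallel period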